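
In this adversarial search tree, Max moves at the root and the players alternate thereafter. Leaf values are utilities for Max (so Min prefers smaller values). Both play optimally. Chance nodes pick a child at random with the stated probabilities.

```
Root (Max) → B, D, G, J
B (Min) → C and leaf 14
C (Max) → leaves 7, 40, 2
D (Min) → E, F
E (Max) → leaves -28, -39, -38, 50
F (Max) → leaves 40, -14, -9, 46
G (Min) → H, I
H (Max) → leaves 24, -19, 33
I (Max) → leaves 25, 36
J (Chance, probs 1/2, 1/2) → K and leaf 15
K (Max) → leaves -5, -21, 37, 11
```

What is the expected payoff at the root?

C (Max): max(7, 40, 2) = 40
B (Min): min(40, 14) = 14
E (Max): max(-28, -39, -38, 50) = 50
F (Max): max(40, -14, -9, 46) = 46
D (Min): min(50, 46) = 46
H (Max): max(24, -19, 33) = 33
I (Max): max(25, 36) = 36
G (Min): min(33, 36) = 33
K (Max): max(-5, -21, 37, 11) = 37
J (Chance): 1/2·37 + 1/2·15 = 26
Root (Max): max(14, 46, 33, 26) = 46

46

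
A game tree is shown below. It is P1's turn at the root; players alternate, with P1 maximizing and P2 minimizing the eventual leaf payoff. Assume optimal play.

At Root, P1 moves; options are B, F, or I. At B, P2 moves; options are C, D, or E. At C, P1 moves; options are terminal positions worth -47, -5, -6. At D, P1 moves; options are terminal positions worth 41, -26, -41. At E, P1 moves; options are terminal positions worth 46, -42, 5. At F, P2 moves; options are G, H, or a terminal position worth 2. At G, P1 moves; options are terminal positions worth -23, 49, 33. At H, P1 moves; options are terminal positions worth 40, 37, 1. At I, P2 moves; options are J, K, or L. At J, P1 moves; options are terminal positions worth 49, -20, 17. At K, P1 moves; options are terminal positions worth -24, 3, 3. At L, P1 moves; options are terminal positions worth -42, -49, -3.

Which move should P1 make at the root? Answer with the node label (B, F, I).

C (P1): max(-47, -5, -6) = -5
D (P1): max(41, -26, -41) = 41
E (P1): max(46, -42, 5) = 46
B (P2): min(-5, 41, 46) = -5
G (P1): max(-23, 49, 33) = 49
H (P1): max(40, 37, 1) = 40
F (P2): min(49, 40, 2) = 2
J (P1): max(49, -20, 17) = 49
K (P1): max(-24, 3, 3) = 3
L (P1): max(-42, -49, -3) = -3
I (P2): min(49, 3, -3) = -3
Root (P1): max(-5, 2, -3) = 2
P1 picks the child with the highest value: F (value 2).

F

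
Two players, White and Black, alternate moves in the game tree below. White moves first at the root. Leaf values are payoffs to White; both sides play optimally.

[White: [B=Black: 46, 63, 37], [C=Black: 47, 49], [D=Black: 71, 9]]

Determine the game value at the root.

B (Black): min(46, 63, 37) = 37
C (Black): min(47, 49) = 47
D (Black): min(71, 9) = 9
Root (White): max(37, 47, 9) = 47

47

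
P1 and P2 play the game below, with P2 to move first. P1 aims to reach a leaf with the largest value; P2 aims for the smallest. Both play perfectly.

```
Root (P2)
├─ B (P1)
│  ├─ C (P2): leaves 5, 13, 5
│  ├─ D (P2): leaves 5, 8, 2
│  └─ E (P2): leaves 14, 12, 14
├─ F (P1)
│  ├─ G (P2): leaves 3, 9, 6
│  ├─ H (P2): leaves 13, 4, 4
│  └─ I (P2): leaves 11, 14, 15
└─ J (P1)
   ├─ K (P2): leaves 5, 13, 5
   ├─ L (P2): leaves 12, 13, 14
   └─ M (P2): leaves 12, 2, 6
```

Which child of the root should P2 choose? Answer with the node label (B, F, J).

F

C (P2): min(5, 13, 5) = 5
D (P2): min(5, 8, 2) = 2
E (P2): min(14, 12, 14) = 12
B (P1): max(5, 2, 12) = 12
G (P2): min(3, 9, 6) = 3
H (P2): min(13, 4, 4) = 4
I (P2): min(11, 14, 15) = 11
F (P1): max(3, 4, 11) = 11
K (P2): min(5, 13, 5) = 5
L (P2): min(12, 13, 14) = 12
M (P2): min(12, 2, 6) = 2
J (P1): max(5, 12, 2) = 12
Root (P2): min(12, 11, 12) = 11
P2 picks the child with the lowest value: F (value 11).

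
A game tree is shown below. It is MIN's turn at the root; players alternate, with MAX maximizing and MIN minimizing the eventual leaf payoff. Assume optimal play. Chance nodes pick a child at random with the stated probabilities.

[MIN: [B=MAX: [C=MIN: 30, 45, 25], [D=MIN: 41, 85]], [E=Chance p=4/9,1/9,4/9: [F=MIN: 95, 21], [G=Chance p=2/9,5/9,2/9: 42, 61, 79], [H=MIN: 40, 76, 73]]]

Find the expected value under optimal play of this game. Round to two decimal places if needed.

33.86

C (MIN): min(30, 45, 25) = 25
D (MIN): min(41, 85) = 41
B (MAX): max(25, 41) = 41
F (MIN): min(95, 21) = 21
G (Chance): 2/9·42 + 5/9·61 + 2/9·79 = 60.78
H (MIN): min(40, 76, 73) = 40
E (Chance): 4/9·21 + 1/9·60.78 + 4/9·40 = 33.86
Root (MIN): min(41, 33.86) = 33.86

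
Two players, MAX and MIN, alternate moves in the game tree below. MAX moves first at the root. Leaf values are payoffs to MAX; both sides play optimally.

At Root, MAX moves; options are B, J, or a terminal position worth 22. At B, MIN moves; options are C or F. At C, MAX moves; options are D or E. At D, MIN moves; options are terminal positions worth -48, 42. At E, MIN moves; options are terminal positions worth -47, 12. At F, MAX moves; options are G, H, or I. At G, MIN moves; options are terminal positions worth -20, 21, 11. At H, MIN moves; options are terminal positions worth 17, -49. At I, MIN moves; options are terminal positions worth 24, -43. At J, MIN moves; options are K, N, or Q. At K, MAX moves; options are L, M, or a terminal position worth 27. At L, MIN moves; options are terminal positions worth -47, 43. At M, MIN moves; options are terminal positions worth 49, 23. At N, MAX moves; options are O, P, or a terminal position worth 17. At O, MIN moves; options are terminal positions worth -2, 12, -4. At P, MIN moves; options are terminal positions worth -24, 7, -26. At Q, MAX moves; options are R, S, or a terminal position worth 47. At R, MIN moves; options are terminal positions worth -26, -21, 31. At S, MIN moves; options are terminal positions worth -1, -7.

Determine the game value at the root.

D (MIN): min(-48, 42) = -48
E (MIN): min(-47, 12) = -47
C (MAX): max(-48, -47) = -47
G (MIN): min(-20, 21, 11) = -20
H (MIN): min(17, -49) = -49
I (MIN): min(24, -43) = -43
F (MAX): max(-20, -49, -43) = -20
B (MIN): min(-47, -20) = -47
L (MIN): min(-47, 43) = -47
M (MIN): min(49, 23) = 23
K (MAX): max(-47, 23, 27) = 27
O (MIN): min(-2, 12, -4) = -4
P (MIN): min(-24, 7, -26) = -26
N (MAX): max(-4, -26, 17) = 17
R (MIN): min(-26, -21, 31) = -26
S (MIN): min(-1, -7) = -7
Q (MAX): max(-26, -7, 47) = 47
J (MIN): min(27, 17, 47) = 17
Root (MAX): max(-47, 17, 22) = 22

22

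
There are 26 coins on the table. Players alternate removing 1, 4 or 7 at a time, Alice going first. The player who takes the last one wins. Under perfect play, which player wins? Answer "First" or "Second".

Second

i:   0  1  2  3  4  5  6  7  8  9 10 11 12 13 14 15 16 17 18 19 20 21 22 23 24 25 26
     L  W  L  W  W  L  W  W  L  W  L  W  W  L  W  W  L  W  L  W  W  L  W  W  L  W  L
Position 26 is L, so the second player wins.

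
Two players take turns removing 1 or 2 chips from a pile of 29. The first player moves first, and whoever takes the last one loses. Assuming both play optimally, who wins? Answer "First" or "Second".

First

Mark each pile size as W (mover wins) or L (mover loses):
i:   0  1  2  3  4  5  6  7  8  9 10 11 12 13 14 15 16 17 18 19 20 21 22 23 24 25 26 27 28 29
     W  L  W  W  L  W  W  L  W  W  L  W  W  L  W  W  L  W  W  L  W  W  L  W  W  L  W  W  L  W
Position 29 is W, so the first player wins.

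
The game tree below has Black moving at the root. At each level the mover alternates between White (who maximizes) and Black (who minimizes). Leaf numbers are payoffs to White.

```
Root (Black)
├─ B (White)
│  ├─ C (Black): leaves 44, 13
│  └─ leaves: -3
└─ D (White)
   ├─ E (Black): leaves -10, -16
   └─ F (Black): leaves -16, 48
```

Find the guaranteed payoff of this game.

-16

C (Black): min(44, 13) = 13
B (White): max(13, -3) = 13
E (Black): min(-10, -16) = -16
F (Black): min(-16, 48) = -16
D (White): max(-16, -16) = -16
Root (Black): min(13, -16) = -16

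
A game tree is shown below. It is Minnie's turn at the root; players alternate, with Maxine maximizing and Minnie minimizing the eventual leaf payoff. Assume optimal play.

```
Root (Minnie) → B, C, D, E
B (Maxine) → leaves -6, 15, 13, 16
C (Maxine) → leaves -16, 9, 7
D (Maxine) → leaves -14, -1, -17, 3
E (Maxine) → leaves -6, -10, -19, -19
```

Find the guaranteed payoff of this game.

-6

B (Maxine): max(-6, 15, 13, 16) = 16
C (Maxine): max(-16, 9, 7) = 9
D (Maxine): max(-14, -1, -17, 3) = 3
E (Maxine): max(-6, -10, -19, -19) = -6
Root (Minnie): min(16, 9, 3, -6) = -6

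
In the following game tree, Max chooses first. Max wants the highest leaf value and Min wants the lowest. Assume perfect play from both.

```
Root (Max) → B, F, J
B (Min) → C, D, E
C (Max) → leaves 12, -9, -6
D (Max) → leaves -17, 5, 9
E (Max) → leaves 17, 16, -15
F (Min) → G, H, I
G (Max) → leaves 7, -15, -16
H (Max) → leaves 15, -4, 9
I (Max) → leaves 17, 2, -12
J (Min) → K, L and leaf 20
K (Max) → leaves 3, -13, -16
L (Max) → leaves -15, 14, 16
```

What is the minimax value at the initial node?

9

C (Max): max(12, -9, -6) = 12
D (Max): max(-17, 5, 9) = 9
E (Max): max(17, 16, -15) = 17
B (Min): min(12, 9, 17) = 9
G (Max): max(7, -15, -16) = 7
H (Max): max(15, -4, 9) = 15
I (Max): max(17, 2, -12) = 17
F (Min): min(7, 15, 17) = 7
K (Max): max(3, -13, -16) = 3
L (Max): max(-15, 14, 16) = 16
J (Min): min(3, 16, 20) = 3
Root (Max): max(9, 7, 3) = 9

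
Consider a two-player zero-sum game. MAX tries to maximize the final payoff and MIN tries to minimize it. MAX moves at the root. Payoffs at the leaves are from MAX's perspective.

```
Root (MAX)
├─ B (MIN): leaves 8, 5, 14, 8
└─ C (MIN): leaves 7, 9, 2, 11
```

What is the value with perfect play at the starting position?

B (MIN): min(8, 5, 14, 8) = 5
C (MIN): min(7, 9, 2, 11) = 2
Root (MAX): max(5, 2) = 5

5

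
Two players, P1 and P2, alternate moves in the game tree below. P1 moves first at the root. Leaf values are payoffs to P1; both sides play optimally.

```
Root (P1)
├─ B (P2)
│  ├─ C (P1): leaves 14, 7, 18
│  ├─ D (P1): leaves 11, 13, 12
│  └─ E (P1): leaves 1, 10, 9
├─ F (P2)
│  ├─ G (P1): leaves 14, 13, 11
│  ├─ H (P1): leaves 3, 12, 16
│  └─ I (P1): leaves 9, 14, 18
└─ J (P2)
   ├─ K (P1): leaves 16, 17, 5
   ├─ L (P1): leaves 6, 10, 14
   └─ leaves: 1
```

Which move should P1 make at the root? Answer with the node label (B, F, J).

C (P1): max(14, 7, 18) = 18
D (P1): max(11, 13, 12) = 13
E (P1): max(1, 10, 9) = 10
B (P2): min(18, 13, 10) = 10
G (P1): max(14, 13, 11) = 14
H (P1): max(3, 12, 16) = 16
I (P1): max(9, 14, 18) = 18
F (P2): min(14, 16, 18) = 14
K (P1): max(16, 17, 5) = 17
L (P1): max(6, 10, 14) = 14
J (P2): min(17, 14, 1) = 1
Root (P1): max(10, 14, 1) = 14
P1 picks the child with the highest value: F (value 14).

F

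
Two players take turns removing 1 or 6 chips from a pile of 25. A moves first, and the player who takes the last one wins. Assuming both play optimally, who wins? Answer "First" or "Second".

Mark each pile size as W (mover wins) or L (mover loses):
i:   0  1  2  3  4  5  6  7  8  9 10 11 12 13 14 15 16 17 18 19 20 21 22 23 24 25
     L  W  L  W  L  W  W  L  W  L  W  L  W  W  L  W  L  W  L  W  W  L  W  L  W  L
Position 25 is L, so the second player wins.

Second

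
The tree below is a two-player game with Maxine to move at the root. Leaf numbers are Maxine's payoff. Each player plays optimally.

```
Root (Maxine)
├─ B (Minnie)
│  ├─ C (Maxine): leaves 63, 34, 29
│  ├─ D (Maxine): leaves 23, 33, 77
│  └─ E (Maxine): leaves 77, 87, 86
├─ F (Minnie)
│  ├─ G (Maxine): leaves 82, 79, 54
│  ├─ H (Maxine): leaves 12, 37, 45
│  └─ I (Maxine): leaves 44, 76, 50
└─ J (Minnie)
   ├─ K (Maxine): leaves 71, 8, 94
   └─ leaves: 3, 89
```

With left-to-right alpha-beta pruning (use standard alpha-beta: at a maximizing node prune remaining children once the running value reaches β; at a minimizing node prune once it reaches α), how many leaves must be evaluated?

C [α=-∞,β=+∞]: v=63
D [α=-∞,β=63]: v=77
E [α=-∞,β=63]: v=77 after child 1 ≥ β → β-cutoff, skip 2
B [α=-∞,β=+∞]: v=63
G [α=63,β=+∞]: v=82
H [α=63,β=82]: v=45
F [α=63,β=+∞]: v=45 after child 2 ≤ α → α-cutoff, skip 1
K [α=63,β=+∞]: v=94
J [α=63,β=+∞]: v=3 after child 2 ≤ α → α-cutoff, skip 1
Root [α=-∞,β=+∞]: v=63
Leaves evaluated: 17 of 23.

17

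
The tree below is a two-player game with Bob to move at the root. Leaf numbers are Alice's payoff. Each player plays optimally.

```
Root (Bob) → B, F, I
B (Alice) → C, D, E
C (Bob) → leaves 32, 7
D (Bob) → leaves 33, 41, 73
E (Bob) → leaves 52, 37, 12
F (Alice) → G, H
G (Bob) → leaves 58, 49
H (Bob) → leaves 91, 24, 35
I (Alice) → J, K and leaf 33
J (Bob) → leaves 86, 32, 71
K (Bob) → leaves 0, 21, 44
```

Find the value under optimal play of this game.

C (Bob): min(32, 7) = 7
D (Bob): min(33, 41, 73) = 33
E (Bob): min(52, 37, 12) = 12
B (Alice): max(7, 33, 12) = 33
G (Bob): min(58, 49) = 49
H (Bob): min(91, 24, 35) = 24
F (Alice): max(49, 24) = 49
J (Bob): min(86, 32, 71) = 32
K (Bob): min(0, 21, 44) = 0
I (Alice): max(32, 0, 33) = 33
Root (Bob): min(33, 49, 33) = 33

33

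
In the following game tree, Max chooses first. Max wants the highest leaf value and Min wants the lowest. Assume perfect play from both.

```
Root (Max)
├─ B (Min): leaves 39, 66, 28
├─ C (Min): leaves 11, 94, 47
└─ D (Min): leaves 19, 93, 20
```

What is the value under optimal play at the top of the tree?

28

B (Min): min(39, 66, 28) = 28
C (Min): min(11, 94, 47) = 11
D (Min): min(19, 93, 20) = 19
Root (Max): max(28, 11, 19) = 28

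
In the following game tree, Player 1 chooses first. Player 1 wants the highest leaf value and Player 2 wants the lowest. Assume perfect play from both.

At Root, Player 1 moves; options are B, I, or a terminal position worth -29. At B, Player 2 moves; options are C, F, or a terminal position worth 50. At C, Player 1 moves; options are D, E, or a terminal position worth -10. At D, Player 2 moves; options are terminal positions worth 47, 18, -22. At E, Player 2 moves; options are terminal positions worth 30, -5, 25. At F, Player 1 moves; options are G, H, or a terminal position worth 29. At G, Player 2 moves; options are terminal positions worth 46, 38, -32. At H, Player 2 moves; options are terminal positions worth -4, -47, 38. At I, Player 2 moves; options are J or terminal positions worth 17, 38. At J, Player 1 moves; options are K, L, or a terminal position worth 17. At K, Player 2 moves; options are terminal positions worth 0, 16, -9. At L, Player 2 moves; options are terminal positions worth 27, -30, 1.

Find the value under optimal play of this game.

17

D (Player 2): min(47, 18, -22) = -22
E (Player 2): min(30, -5, 25) = -5
C (Player 1): max(-22, -5, -10) = -5
G (Player 2): min(46, 38, -32) = -32
H (Player 2): min(-4, -47, 38) = -47
F (Player 1): max(-32, -47, 29) = 29
B (Player 2): min(-5, 29, 50) = -5
K (Player 2): min(0, 16, -9) = -9
L (Player 2): min(27, -30, 1) = -30
J (Player 1): max(-9, -30, 17) = 17
I (Player 2): min(17, 17, 38) = 17
Root (Player 1): max(-5, 17, -29) = 17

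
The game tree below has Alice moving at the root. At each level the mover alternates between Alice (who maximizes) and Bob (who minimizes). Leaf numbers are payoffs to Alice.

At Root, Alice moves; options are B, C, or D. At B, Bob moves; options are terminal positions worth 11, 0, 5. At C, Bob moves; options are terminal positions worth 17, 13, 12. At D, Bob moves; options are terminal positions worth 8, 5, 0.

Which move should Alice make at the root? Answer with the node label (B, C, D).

C

B (Bob): min(11, 0, 5) = 0
C (Bob): min(17, 13, 12) = 12
D (Bob): min(8, 5, 0) = 0
Root (Alice): max(0, 12, 0) = 12
Alice picks the child with the highest value: C (value 12).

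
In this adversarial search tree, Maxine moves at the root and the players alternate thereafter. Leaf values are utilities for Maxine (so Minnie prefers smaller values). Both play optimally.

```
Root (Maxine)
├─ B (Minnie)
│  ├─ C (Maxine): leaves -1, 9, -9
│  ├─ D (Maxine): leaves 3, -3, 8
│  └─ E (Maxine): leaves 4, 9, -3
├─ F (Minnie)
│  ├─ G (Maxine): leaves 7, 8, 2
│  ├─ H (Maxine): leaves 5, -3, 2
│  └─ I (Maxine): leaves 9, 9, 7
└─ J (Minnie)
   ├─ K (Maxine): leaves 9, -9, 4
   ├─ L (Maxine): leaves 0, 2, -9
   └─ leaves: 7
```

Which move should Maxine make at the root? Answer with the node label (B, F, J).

C (Maxine): max(-1, 9, -9) = 9
D (Maxine): max(3, -3, 8) = 8
E (Maxine): max(4, 9, -3) = 9
B (Minnie): min(9, 8, 9) = 8
G (Maxine): max(7, 8, 2) = 8
H (Maxine): max(5, -3, 2) = 5
I (Maxine): max(9, 9, 7) = 9
F (Minnie): min(8, 5, 9) = 5
K (Maxine): max(9, -9, 4) = 9
L (Maxine): max(0, 2, -9) = 2
J (Minnie): min(9, 2, 7) = 2
Root (Maxine): max(8, 5, 2) = 8
Maxine picks the child with the highest value: B (value 8).

B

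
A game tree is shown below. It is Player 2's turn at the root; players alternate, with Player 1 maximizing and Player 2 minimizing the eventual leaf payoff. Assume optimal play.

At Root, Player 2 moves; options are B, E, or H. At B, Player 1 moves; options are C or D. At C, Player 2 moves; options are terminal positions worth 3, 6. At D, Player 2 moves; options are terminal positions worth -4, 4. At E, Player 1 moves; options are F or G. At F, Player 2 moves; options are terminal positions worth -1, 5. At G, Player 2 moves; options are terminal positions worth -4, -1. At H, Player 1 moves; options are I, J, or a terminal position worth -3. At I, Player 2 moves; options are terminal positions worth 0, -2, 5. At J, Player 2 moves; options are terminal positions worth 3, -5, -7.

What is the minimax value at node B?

C: min(3, 6) = 3
D: min(-4, 4) = -4
B: max(3, -4) = 3

3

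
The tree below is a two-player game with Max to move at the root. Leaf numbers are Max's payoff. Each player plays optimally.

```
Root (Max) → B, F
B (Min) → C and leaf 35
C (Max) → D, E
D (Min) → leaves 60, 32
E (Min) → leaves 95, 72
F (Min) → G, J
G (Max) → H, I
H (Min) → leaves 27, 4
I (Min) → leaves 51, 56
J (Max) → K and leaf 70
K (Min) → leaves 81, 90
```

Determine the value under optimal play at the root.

51

D (Min): min(60, 32) = 32
E (Min): min(95, 72) = 72
C (Max): max(32, 72) = 72
B (Min): min(72, 35) = 35
H (Min): min(27, 4) = 4
I (Min): min(51, 56) = 51
G (Max): max(4, 51) = 51
K (Min): min(81, 90) = 81
J (Max): max(81, 70) = 81
F (Min): min(51, 81) = 51
Root (Max): max(35, 51) = 51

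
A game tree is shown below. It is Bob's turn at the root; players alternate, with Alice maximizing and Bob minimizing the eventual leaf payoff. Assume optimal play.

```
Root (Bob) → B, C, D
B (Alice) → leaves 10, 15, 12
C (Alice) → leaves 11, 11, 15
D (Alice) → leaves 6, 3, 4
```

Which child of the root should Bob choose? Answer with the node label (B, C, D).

D

B (Alice): max(10, 15, 12) = 15
C (Alice): max(11, 11, 15) = 15
D (Alice): max(6, 3, 4) = 6
Root (Bob): min(15, 15, 6) = 6
Bob picks the child with the lowest value: D (value 6).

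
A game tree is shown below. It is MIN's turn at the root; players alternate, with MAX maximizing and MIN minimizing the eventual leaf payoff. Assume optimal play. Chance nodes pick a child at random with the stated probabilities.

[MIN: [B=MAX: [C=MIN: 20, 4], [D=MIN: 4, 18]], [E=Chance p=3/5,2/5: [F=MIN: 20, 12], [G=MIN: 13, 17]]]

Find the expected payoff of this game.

C (MIN): min(20, 4) = 4
D (MIN): min(4, 18) = 4
B (MAX): max(4, 4) = 4
F (MIN): min(20, 12) = 12
G (MIN): min(13, 17) = 13
E (Chance): 3/5·12 + 2/5·13 = 12.4
Root (MIN): min(4, 12.4) = 4

4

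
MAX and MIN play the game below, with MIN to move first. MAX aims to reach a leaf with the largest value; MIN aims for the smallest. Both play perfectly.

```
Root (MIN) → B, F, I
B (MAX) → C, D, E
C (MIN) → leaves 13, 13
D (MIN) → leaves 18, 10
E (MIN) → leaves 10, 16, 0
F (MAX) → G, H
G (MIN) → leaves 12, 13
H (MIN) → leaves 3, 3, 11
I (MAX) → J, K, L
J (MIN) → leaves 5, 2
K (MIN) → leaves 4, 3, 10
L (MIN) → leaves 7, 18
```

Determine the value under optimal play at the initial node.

C (MIN): min(13, 13) = 13
D (MIN): min(18, 10) = 10
E (MIN): min(10, 16, 0) = 0
B (MAX): max(13, 10, 0) = 13
G (MIN): min(12, 13) = 12
H (MIN): min(3, 3, 11) = 3
F (MAX): max(12, 3) = 12
J (MIN): min(5, 2) = 2
K (MIN): min(4, 3, 10) = 3
L (MIN): min(7, 18) = 7
I (MAX): max(2, 3, 7) = 7
Root (MIN): min(13, 12, 7) = 7

7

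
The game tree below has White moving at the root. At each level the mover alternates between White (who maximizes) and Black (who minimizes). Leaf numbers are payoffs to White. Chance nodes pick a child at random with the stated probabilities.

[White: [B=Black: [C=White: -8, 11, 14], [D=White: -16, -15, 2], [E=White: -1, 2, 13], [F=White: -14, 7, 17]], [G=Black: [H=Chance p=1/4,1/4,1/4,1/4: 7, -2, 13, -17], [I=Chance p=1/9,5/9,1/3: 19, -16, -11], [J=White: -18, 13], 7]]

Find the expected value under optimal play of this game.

2

C (White): max(-8, 11, 14) = 14
D (White): max(-16, -15, 2) = 2
E (White): max(-1, 2, 13) = 13
F (White): max(-14, 7, 17) = 17
B (Black): min(14, 2, 13, 17) = 2
H (Chance): 1/4·7 + 1/4·-2 + 1/4·13 + 1/4·-17 = 0.25
I (Chance): 1/9·19 + 5/9·-16 + 1/3·-11 = -10.44
J (White): max(-18, 13) = 13
G (Black): min(0.25, -10.44, 13, 7) = -10.44
Root (White): max(2, -10.44) = 2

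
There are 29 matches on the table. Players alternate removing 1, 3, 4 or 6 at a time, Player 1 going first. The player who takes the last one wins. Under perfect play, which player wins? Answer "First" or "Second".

First

Mark each pile size as W (mover wins) or L (mover loses):
i:   0  1  2  3  4  5  6  7  8  9 10 11 12 13 14 15 16 17 18 19 20 21 22 23 24 25 26 27 28 29
     L  W  L  W  W  W  W  L  W  L  W  W  W  W  L  W  L  W  W  W  W  L  W  L  W  W  W  W  L  W
Position 29 is W, so the first player wins.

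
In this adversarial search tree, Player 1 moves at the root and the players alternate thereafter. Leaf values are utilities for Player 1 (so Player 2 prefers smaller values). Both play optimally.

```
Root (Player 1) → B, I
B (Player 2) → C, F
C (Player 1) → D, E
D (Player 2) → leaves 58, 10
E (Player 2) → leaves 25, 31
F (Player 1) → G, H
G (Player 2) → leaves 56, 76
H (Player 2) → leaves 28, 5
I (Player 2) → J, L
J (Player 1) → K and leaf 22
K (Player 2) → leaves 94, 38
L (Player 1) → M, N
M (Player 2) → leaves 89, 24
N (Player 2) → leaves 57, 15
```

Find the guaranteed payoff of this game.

25

D (Player 2): min(58, 10) = 10
E (Player 2): min(25, 31) = 25
C (Player 1): max(10, 25) = 25
G (Player 2): min(56, 76) = 56
H (Player 2): min(28, 5) = 5
F (Player 1): max(56, 5) = 56
B (Player 2): min(25, 56) = 25
K (Player 2): min(94, 38) = 38
J (Player 1): max(38, 22) = 38
M (Player 2): min(89, 24) = 24
N (Player 2): min(57, 15) = 15
L (Player 1): max(24, 15) = 24
I (Player 2): min(38, 24) = 24
Root (Player 1): max(25, 24) = 25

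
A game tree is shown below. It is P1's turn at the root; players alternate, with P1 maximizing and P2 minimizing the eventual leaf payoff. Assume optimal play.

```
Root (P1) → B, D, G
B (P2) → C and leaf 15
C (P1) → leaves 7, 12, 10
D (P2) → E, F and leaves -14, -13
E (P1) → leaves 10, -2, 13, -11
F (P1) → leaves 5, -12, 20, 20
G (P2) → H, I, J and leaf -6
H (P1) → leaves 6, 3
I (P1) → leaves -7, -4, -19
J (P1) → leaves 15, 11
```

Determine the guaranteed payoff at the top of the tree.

C (P1): max(7, 12, 10) = 12
B (P2): min(12, 15) = 12
E (P1): max(10, -2, 13, -11) = 13
F (P1): max(5, -12, 20, 20) = 20
D (P2): min(13, 20, -14, -13) = -14
H (P1): max(6, 3) = 6
I (P1): max(-7, -4, -19) = -4
J (P1): max(15, 11) = 15
G (P2): min(6, -4, 15, -6) = -6
Root (P1): max(12, -14, -6) = 12

12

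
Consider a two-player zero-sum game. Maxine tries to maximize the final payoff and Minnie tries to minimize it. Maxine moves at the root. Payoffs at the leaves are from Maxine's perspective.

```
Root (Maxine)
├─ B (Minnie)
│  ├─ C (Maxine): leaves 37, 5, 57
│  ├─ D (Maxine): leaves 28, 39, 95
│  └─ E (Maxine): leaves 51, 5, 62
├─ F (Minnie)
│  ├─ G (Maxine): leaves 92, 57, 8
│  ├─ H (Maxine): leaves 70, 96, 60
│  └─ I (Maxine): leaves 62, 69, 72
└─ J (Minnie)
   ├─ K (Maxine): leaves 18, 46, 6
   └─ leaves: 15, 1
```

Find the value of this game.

C (Maxine): max(37, 5, 57) = 57
D (Maxine): max(28, 39, 95) = 95
E (Maxine): max(51, 5, 62) = 62
B (Minnie): min(57, 95, 62) = 57
G (Maxine): max(92, 57, 8) = 92
H (Maxine): max(70, 96, 60) = 96
I (Maxine): max(62, 69, 72) = 72
F (Minnie): min(92, 96, 72) = 72
K (Maxine): max(18, 46, 6) = 46
J (Minnie): min(46, 15, 1) = 1
Root (Maxine): max(57, 72, 1) = 72

72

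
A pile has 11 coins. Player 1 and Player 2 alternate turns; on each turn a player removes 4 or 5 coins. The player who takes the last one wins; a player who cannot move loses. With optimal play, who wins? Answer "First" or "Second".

i:   0  1  2  3  4  5  6  7  8  9 10 11
     L  L  L  L  W  W  W  W  W  L  L  L
Position 11 is L, so the second player wins.

Second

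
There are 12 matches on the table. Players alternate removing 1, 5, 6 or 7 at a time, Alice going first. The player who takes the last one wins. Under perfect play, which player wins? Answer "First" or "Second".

W/L table (W = player to move can force a win):
i:   0  1  2  3  4  5  6  7  8  9 10 11 12
     L  W  L  W  L  W  W  W  W  W  W  W  L
Position 12 is L, so the second player wins.

Second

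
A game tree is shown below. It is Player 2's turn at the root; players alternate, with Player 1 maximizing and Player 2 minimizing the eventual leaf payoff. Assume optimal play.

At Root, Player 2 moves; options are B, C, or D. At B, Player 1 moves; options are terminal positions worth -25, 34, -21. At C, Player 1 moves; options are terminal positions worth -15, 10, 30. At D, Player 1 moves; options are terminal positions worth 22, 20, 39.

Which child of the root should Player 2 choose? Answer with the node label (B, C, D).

C

B (Player 1): max(-25, 34, -21) = 34
C (Player 1): max(-15, 10, 30) = 30
D (Player 1): max(22, 20, 39) = 39
Root (Player 2): min(34, 30, 39) = 30
Player 2 picks the child with the lowest value: C (value 30).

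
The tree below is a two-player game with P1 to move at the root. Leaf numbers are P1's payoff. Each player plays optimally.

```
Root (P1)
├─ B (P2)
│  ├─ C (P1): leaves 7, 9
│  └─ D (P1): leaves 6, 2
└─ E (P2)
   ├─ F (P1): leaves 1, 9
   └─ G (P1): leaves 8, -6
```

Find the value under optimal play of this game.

8

C (P1): max(7, 9) = 9
D (P1): max(6, 2) = 6
B (P2): min(9, 6) = 6
F (P1): max(1, 9) = 9
G (P1): max(8, -6) = 8
E (P2): min(9, 8) = 8
Root (P1): max(6, 8) = 8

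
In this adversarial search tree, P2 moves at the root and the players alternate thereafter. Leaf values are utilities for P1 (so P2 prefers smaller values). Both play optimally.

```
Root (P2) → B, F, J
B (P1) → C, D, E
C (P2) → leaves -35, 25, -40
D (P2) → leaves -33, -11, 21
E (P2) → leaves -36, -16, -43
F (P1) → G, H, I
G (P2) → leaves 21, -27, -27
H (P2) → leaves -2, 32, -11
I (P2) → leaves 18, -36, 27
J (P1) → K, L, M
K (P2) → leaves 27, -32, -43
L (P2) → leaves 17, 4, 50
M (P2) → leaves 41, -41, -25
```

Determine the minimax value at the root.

-33

C (P2): min(-35, 25, -40) = -40
D (P2): min(-33, -11, 21) = -33
E (P2): min(-36, -16, -43) = -43
B (P1): max(-40, -33, -43) = -33
G (P2): min(21, -27, -27) = -27
H (P2): min(-2, 32, -11) = -11
I (P2): min(18, -36, 27) = -36
F (P1): max(-27, -11, -36) = -11
K (P2): min(27, -32, -43) = -43
L (P2): min(17, 4, 50) = 4
M (P2): min(41, -41, -25) = -41
J (P1): max(-43, 4, -41) = 4
Root (P2): min(-33, -11, 4) = -33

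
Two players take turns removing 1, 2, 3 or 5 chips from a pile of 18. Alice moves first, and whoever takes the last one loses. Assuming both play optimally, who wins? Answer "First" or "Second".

Compute winning (W) and losing (L) positions by backward induction:
i:   0  1  2  3  4  5  6  7  8  9 10 11 12 13 14 15 16 17 18
     W  L  W  W  W  L  W  W  W  L  W  W  W  L  W  W  W  L  W
Position 18 is W, so the first player wins.

First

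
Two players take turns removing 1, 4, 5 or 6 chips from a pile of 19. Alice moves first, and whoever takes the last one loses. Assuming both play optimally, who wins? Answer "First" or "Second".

Second

W/L table (W = player to move can force a win):
i:   0  1  2  3  4  5  6  7  8  9 10 11 12 13 14 15 16 17 18 19
     W  L  W  L  W  W  W  W  W  W  L  W  L  W  W  W  W  W  W  L
Position 19 is L, so the second player wins.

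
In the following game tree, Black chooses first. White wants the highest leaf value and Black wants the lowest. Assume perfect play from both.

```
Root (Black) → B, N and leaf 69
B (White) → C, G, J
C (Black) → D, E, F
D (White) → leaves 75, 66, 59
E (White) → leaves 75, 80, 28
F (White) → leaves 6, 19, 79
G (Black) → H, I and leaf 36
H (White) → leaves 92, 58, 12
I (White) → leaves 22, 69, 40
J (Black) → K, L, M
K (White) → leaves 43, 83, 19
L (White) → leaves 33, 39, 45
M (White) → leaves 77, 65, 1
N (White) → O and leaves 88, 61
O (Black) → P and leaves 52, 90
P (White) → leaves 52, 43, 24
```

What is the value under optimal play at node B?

75

D: max(75, 66, 59) = 75
E: max(75, 80, 28) = 80
F: max(6, 19, 79) = 79
C: min(75, 80, 79) = 75
H: max(92, 58, 12) = 92
I: max(22, 69, 40) = 69
G: min(92, 69, 36) = 36
K: max(43, 83, 19) = 83
L: max(33, 39, 45) = 45
M: max(77, 65, 1) = 77
J: min(83, 45, 77) = 45
B: max(75, 36, 45) = 75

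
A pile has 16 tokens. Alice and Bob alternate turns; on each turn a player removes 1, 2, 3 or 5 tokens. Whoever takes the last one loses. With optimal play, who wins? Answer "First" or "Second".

First

Mark each pile size as W (mover wins) or L (mover loses):
i:   0  1  2  3  4  5  6  7  8  9 10 11 12 13 14 15 16
     W  L  W  W  W  L  W  W  W  L  W  W  W  L  W  W  W
Position 16 is W, so the first player wins.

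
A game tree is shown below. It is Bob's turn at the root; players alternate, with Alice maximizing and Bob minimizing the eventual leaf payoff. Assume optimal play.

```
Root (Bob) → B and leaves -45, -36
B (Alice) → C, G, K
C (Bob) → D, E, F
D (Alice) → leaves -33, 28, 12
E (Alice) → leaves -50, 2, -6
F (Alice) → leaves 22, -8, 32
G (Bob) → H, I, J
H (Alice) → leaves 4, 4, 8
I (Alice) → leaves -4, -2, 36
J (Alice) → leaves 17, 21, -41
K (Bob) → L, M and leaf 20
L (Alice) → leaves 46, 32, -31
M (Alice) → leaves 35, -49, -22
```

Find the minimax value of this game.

D (Alice): max(-33, 28, 12) = 28
E (Alice): max(-50, 2, -6) = 2
F (Alice): max(22, -8, 32) = 32
C (Bob): min(28, 2, 32) = 2
H (Alice): max(4, 4, 8) = 8
I (Alice): max(-4, -2, 36) = 36
J (Alice): max(17, 21, -41) = 21
G (Bob): min(8, 36, 21) = 8
L (Alice): max(46, 32, -31) = 46
M (Alice): max(35, -49, -22) = 35
K (Bob): min(46, 35, 20) = 20
B (Alice): max(2, 8, 20) = 20
Root (Bob): min(20, -45, -36) = -45

-45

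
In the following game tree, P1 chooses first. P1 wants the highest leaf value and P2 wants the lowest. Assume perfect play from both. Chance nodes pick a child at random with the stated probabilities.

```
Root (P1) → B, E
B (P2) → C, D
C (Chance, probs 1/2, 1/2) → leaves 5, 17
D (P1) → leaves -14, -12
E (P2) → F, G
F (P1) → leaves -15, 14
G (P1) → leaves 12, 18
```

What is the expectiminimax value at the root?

C (Chance): 1/2·5 + 1/2·17 = 11
D (P1): max(-14, -12) = -12
B (P2): min(11, -12) = -12
F (P1): max(-15, 14) = 14
G (P1): max(12, 18) = 18
E (P2): min(14, 18) = 14
Root (P1): max(-12, 14) = 14

14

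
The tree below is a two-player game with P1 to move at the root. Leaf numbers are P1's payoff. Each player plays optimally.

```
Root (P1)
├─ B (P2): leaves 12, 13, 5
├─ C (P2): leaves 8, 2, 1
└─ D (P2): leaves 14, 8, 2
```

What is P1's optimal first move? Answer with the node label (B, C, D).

B (P2): min(12, 13, 5) = 5
C (P2): min(8, 2, 1) = 1
D (P2): min(14, 8, 2) = 2
Root (P1): max(5, 1, 2) = 5
P1 picks the child with the highest value: B (value 5).

B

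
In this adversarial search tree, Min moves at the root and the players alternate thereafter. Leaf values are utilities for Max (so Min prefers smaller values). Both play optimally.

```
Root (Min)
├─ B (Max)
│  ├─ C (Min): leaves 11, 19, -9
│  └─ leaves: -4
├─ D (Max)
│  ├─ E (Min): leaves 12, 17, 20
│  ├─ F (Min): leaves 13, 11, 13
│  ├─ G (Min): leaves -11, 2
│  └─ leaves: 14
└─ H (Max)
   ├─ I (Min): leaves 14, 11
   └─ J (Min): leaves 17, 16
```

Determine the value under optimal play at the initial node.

C (Min): min(11, 19, -9) = -9
B (Max): max(-9, -4) = -4
E (Min): min(12, 17, 20) = 12
F (Min): min(13, 11, 13) = 11
G (Min): min(-11, 2) = -11
D (Max): max(12, 11, -11, 14) = 14
I (Min): min(14, 11) = 11
J (Min): min(17, 16) = 16
H (Max): max(11, 16) = 16
Root (Min): min(-4, 14, 16) = -4

-4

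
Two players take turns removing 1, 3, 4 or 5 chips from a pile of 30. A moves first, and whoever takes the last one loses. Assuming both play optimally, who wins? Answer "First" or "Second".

Positions where the player to move wins (W) vs loses (L):
i:   0  1  2  3  4  5  6  7  8  9 10 11 12 13 14 15 16 17 18 19 20 21 22 23 24 25 26 27 28 29 30
     W  L  W  L  W  W  W  W  W  L  W  L  W  W  W  W  W  L  W  L  W  W  W  W  W  L  W  L  W  W  W
Position 30 is W, so the first player wins.

First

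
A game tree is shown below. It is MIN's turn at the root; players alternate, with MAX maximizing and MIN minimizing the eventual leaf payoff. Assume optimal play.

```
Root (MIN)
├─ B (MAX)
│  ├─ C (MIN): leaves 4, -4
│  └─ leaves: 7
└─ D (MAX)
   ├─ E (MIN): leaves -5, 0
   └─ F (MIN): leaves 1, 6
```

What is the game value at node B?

7

C: min(4, -4) = -4
B: max(-4, 7) = 7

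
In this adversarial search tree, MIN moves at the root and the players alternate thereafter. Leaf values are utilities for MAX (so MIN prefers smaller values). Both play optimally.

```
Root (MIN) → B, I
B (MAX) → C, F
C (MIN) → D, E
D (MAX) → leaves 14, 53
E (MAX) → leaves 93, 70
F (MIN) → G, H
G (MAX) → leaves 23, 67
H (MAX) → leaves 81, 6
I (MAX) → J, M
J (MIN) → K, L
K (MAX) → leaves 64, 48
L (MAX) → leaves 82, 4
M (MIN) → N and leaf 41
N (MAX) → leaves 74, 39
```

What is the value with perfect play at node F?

G: max(23, 67) = 67
H: max(81, 6) = 81
F: min(67, 81) = 67

67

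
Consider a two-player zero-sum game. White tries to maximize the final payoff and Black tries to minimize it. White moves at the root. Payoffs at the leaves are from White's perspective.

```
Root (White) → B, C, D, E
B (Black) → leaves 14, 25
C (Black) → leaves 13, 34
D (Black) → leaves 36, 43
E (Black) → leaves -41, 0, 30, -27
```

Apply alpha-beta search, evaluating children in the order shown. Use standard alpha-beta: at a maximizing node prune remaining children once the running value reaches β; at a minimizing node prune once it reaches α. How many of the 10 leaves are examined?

B [α=-∞,β=+∞]: v=14
C [α=14,β=+∞]: v=13 after child 1 ≤ α → α-cutoff, skip 1
D [α=14,β=+∞]: v=36
E [α=36,β=+∞]: v=-41 after child 1 ≤ α → α-cutoff, skip 3
Root [α=-∞,β=+∞]: v=36
Leaves evaluated: 6 of 10.

6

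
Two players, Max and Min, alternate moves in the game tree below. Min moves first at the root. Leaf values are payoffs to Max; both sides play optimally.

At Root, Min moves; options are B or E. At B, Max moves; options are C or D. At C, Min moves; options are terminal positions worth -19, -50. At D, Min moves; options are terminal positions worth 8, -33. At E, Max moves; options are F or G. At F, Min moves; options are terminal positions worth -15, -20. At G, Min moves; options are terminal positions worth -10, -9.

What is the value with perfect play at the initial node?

-33

C (Min): min(-19, -50) = -50
D (Min): min(8, -33) = -33
B (Max): max(-50, -33) = -33
F (Min): min(-15, -20) = -20
G (Min): min(-10, -9) = -10
E (Max): max(-20, -10) = -10
Root (Min): min(-33, -10) = -33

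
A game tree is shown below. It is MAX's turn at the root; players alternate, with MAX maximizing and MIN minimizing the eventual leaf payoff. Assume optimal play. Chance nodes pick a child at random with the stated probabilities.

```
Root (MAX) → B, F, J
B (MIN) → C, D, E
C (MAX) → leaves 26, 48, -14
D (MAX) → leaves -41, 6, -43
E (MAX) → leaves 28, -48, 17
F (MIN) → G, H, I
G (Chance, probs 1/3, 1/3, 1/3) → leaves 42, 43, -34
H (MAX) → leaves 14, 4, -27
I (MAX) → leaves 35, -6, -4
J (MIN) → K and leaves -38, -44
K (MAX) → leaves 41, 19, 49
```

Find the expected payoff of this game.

14

C (MAX): max(26, 48, -14) = 48
D (MAX): max(-41, 6, -43) = 6
E (MAX): max(28, -48, 17) = 28
B (MIN): min(48, 6, 28) = 6
G (Chance): 1/3·42 + 1/3·43 + 1/3·-34 = 17
H (MAX): max(14, 4, -27) = 14
I (MAX): max(35, -6, -4) = 35
F (MIN): min(17, 14, 35) = 14
K (MAX): max(41, 19, 49) = 49
J (MIN): min(49, -38, -44) = -44
Root (MAX): max(6, 14, -44) = 14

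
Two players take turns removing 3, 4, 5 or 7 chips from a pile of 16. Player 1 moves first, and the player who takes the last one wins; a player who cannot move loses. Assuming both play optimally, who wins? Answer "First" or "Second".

Positions where the player to move wins (W) vs loses (L):
i:   0  1  2  3  4  5  6  7  8  9 10 11 12 13 14 15 16
     L  L  L  W  W  W  W  W  W  W  L  L  L  W  W  W  W
Position 16 is W, so the first player wins.

First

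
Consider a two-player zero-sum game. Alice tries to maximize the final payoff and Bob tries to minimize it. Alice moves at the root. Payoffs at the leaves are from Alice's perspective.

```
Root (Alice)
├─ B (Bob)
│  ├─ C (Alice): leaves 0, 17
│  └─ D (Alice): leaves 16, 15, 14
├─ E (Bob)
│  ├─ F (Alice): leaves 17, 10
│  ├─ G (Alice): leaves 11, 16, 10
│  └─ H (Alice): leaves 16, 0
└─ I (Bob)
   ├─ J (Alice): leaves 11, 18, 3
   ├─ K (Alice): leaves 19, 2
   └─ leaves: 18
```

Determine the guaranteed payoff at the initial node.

18

C (Alice): max(0, 17) = 17
D (Alice): max(16, 15, 14) = 16
B (Bob): min(17, 16) = 16
F (Alice): max(17, 10) = 17
G (Alice): max(11, 16, 10) = 16
H (Alice): max(16, 0) = 16
E (Bob): min(17, 16, 16) = 16
J (Alice): max(11, 18, 3) = 18
K (Alice): max(19, 2) = 19
I (Bob): min(18, 19, 18) = 18
Root (Alice): max(16, 16, 18) = 18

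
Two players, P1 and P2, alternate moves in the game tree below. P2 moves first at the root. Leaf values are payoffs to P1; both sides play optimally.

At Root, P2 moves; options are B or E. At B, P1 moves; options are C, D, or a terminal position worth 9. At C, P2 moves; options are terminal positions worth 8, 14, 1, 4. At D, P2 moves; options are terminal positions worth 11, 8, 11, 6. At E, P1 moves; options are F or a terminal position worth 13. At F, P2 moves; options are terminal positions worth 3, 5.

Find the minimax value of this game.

9

C (P2): min(8, 14, 1, 4) = 1
D (P2): min(11, 8, 11, 6) = 6
B (P1): max(1, 6, 9) = 9
F (P2): min(3, 5) = 3
E (P1): max(3, 13) = 13
Root (P2): min(9, 13) = 9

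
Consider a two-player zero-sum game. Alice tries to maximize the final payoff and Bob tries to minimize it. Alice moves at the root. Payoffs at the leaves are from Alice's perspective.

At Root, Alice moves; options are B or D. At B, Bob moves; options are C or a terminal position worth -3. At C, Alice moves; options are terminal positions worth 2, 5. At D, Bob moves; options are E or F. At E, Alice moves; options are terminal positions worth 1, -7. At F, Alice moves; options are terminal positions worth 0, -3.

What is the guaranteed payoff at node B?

-3

C: max(2, 5) = 5
B: min(5, -3) = -3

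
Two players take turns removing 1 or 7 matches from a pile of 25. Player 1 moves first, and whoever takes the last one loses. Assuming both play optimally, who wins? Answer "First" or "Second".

i:   0  1  2  3  4  5  6  7  8  9 10 11 12 13 14 15 16 17 18 19 20 21 22 23 24 25
     W  L  W  L  W  L  W  L  W  L  W  L  W  L  W  L  W  L  W  L  W  L  W  L  W  L
Position 25 is L, so the second player wins.

Second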